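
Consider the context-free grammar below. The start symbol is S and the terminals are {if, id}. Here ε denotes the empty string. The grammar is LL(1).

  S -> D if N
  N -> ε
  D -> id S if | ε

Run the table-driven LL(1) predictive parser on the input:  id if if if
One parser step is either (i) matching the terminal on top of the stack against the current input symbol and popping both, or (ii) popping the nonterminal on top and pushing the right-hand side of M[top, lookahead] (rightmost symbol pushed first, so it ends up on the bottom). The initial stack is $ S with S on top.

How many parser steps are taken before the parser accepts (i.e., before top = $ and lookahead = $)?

step 1: stack=$ S  input=id if if if $  — expand S -> D if N
step 2: stack=$ N if D  input=id if if if $  — expand D -> id S if
step 3: stack=$ N if if S id  input=id if if if $  — match id
step 4: stack=$ N if if S  input=if if if $  — expand S -> D if N
step 5: stack=$ N if if N if D  input=if if if $  — expand D -> ε
step 6: stack=$ N if if N if  input=if if if $  — match if
step 7: stack=$ N if if N  input=if if $  — expand N -> ε
step 8: stack=$ N if if  input=if if $  — match if
step 9: stack=$ N if  input=if $  — match if
step 10: stack=$ N  input=$  — expand N -> ε
Accept reached after 10 steps.

10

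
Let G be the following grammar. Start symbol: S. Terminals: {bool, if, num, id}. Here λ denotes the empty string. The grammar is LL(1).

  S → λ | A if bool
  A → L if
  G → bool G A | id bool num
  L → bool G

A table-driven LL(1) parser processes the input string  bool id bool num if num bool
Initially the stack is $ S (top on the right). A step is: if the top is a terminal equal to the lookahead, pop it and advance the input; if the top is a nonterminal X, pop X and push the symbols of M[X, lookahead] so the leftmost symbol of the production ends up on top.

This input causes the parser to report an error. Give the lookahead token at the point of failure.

num

step 1: stack=$ S  input=bool id bool num if num bool $  — expand S → A if bool
step 2: stack=$ bool if A  input=bool id bool num if num bool $  — expand A → L if
step 3: stack=$ bool if if L  input=bool id bool num if num bool $  — expand L → bool G
step 4: stack=$ bool if if G bool  input=bool id bool num if num bool $  — match bool
step 5: stack=$ bool if if G  input=id bool num if num bool $  — expand G → id bool num
step 6: stack=$ bool if if num bool id  input=id bool num if num bool $  — match id
step 7: stack=$ bool if if num bool  input=bool num if num bool $  — match bool
step 8: stack=$ bool if if num  input=num if num bool $  — match num
step 9: stack=$ bool if if  input=if num bool $  — match if
step 10: stack=$ bool if  input=num bool $  — error: top is terminal if but lookahead is num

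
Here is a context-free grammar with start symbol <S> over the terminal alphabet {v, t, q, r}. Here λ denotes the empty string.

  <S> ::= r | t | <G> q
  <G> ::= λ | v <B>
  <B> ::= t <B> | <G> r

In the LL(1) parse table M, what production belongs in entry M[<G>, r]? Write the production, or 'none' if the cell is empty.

FIRST(<G>) = {λ, v}
FIRST(<S>) = {q, r, t, v}  (via <G> q)
FIRST(<B>) = {r, t, v}  (via <G> r)
FOLLOW(<S>) includes $ since <S> is the start symbol.
FOLLOW(<G>): in <S>::=<G> q, <G> is followed by q with FIRST {q}; in <B>::=<G> r, <G> is followed by r with FIRST {r}. Thus FOLLOW(<G>) = {q, r}.
For <G> ::= λ: FIRST(λ) = {λ}, so it goes in M[<G>, t] for t ∈ {}; since λ ∈ FIRST, also for every t ∈ FOLLOW(<G>) = {q, r}.
For <G> ::= v <B>: FIRST(v <B>) = {v}, so it goes in M[<G>, t] for t ∈ {v}.

<G> ::= λ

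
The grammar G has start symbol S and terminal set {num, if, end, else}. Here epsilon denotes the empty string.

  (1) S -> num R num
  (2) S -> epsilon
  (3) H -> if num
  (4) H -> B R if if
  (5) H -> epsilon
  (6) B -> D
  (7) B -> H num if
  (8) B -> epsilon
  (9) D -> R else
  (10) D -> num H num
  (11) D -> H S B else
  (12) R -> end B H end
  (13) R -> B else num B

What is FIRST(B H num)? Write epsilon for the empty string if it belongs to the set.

FIRST(S): from S->num R num we get {num}; from S->epsilon we get {epsilon}. So FIRST(S) = {epsilon, num}.
FIRST(H): from H->if num we get {if}; from H->B R if if we get {else, end, if, num}; from H->epsilon we get {epsilon}. So FIRST(H) = {epsilon, else, end, if, num}.
FIRST(B): from B->D we get {else, end, if, num}; from B->H num if we get {else, end, if, num}; from B->epsilon we get {epsilon}. So FIRST(B) = {epsilon, else, end, if, num}.
FIRST(R): from R->end B H end we get {end}; from R->B else num B we get {else, end, if, num}. So FIRST(R) = {else, end, if, num}.
FIRST(D): from D->R else we get {else, end, if, num}; from D->num H num we get {num}; from D->H S B else we get {else, end, if, num}. So FIRST(D) = {else, end, if, num}.
FIRST(B H num): take FIRST of each symbol in turn, carrying on past any symbol whose FIRST contains epsilon; result {else, end, if, num}.

{else, end, if, num}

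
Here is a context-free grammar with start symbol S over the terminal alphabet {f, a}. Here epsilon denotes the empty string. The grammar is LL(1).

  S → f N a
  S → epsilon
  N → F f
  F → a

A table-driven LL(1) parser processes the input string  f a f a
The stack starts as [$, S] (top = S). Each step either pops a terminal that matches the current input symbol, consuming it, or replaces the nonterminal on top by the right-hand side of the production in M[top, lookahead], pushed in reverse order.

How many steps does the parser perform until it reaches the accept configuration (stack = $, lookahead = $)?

step 1: stack=$ S  input=f a f a $  — expand S → f N a
step 2: stack=$ a N f  input=f a f a $  — match f
step 3: stack=$ a N  input=a f a $  — expand N → F f
step 4: stack=$ a f F  input=a f a $  — expand F → a
step 5: stack=$ a f a  input=a f a $  — match a
step 6: stack=$ a f  input=f a $  — match f
step 7: stack=$ a  input=a $  — match a
Accept reached after 7 steps.

7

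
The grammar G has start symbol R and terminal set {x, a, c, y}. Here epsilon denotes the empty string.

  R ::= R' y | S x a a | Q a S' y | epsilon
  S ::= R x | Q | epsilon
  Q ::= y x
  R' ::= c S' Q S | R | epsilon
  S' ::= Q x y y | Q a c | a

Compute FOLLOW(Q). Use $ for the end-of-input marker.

FIRST(Q) = {y}
FIRST(S') = {a, y}  (via Q x y y, Q a c)
FIRST(R) = {epsilon, c, x, y}  (via R' y, S x a a, Q a S' y)
FIRST(S) = {epsilon, c, x, y}  (via R x, Q)
FIRST(R') = {epsilon, c, x, y}  (via R)
FOLLOW(R) includes $ since R is the start symbol.
FOLLOW(R'): in R::=R' y, R' is followed by y with FIRST {y}. Thus FOLLOW(R') = {y}.
FOLLOW(R): in S::=R x, R is followed by x with FIRST {x}; in R'::=R, the suffix after R is empty, so FOLLOW(R) ⊇ FOLLOW(R') = {y}. Thus FOLLOW(R) = {$, x, y}.
FOLLOW(S): in R::=S x a a, S is followed by x a a with FIRST {x}; in R'::=c S' Q S, the suffix after S is empty, so FOLLOW(S) ⊇ FOLLOW(R') = {y}. Thus FOLLOW(S) = {x, y}.
FOLLOW(Q): in R::=Q a S' y, Q is followed by a S' y with FIRST {a}; in S::=Q, the suffix after Q is empty, so FOLLOW(Q) ⊇ FOLLOW(S) = {x, y}; in R'::=c S' Q S, Q is followed by S with FIRST {epsilon, c, x, y}; in R'::=c S' Q S, the suffix after Q is nullable, so FOLLOW(Q) ⊇ FOLLOW(R') = {y}; in S'::=Q x y y, Q is followed by x y y with FIRST {x}; in S'::=Q a c, Q is followed by a c with FIRST {a}. Thus FOLLOW(Q) = {a, c, x, y}.
FOLLOW(S'): in R::=Q a S' y, S' is followed by y with FIRST {y}; in R'::=c S' Q S, S' is followed by Q S with FIRST {y}. Thus FOLLOW(S') = {y}.

{a, c, x, y}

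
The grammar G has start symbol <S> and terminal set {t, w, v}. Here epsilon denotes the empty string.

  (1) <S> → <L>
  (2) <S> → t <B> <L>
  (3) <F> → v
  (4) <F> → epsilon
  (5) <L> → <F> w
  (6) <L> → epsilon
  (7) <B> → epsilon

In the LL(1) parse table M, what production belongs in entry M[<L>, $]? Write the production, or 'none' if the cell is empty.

FIRST(<F>): from <F>→v we get {v}; from <F>→epsilon we get {epsilon}. So FIRST(<F>) = {epsilon, v}.
FIRST(<B>): from <B>→epsilon we get {epsilon}. So FIRST(<B>) = {epsilon}.
FIRST(<L>): from <L>→<F> w we get {v, w}; from <L>→epsilon we get {epsilon}. So FIRST(<L>) = {epsilon, v, w}.
FIRST(<S>): from <S>→<L> we get {epsilon, v, w}; from <S>→t <B> <L> we get {t}. So FIRST(<S>) = {epsilon, t, v, w}.
FOLLOW(<S>) includes $ since <S> is the start symbol.
FOLLOW(<S>): <S> appears on no right-hand side. Thus FOLLOW(<S>) = {$}.
FOLLOW(<L>): in <S>→<L>, the suffix after <L> is empty, so FOLLOW(<L>) ⊇ FOLLOW(<S>) = {$}; in <S>→t <B> <L>, the suffix after <L> is empty, so FOLLOW(<L>) ⊇ FOLLOW(<S>) = {$}. Thus FOLLOW(<L>) = {$}.
For <L> → <F> w: FIRST(<F> w) = {v, w}, so it goes in M[<L>, t] for t ∈ {v, w}.
For <L> → epsilon: FIRST(epsilon) = {epsilon}, so it goes in M[<L>, t] for t ∈ {}; since epsilon ∈ FIRST, also for every t ∈ FOLLOW(<L>) = {$}.

<L> → epsilon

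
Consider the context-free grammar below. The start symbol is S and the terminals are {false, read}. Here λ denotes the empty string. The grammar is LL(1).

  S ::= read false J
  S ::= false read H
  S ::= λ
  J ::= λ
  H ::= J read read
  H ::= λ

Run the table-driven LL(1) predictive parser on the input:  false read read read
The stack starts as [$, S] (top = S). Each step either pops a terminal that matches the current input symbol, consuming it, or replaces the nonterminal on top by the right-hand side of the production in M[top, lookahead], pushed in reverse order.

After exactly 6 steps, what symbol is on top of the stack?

     Stack           Input                   Action
  1  $ S             false read read read $  expand S ::= false read H
  2  $ H read false  false read read read $  match false
  3  $ H read        read read read $        match read
  4  $ H             read read $             expand H ::= J read read
  5  $ read read J   read read $             expand J ::= λ
  6  $ read read     read read $             match read
Stack after step 6: $ read (top = read).

read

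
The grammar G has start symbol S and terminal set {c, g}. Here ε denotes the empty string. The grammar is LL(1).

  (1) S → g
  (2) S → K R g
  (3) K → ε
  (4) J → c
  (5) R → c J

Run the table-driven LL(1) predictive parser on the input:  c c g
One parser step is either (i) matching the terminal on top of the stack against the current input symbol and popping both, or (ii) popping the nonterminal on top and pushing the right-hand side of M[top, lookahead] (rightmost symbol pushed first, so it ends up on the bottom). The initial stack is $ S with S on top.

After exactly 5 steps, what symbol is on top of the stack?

step 1: stack=$ S  input=c c g $  — expand S → K R g
step 2: stack=$ g R K  input=c c g $  — expand K → ε
step 3: stack=$ g R  input=c c g $  — expand R → c J
step 4: stack=$ g J c  input=c c g $  — match c
step 5: stack=$ g J  input=c g $  — expand J → c
Stack after step 5: $ g c (top = c).

c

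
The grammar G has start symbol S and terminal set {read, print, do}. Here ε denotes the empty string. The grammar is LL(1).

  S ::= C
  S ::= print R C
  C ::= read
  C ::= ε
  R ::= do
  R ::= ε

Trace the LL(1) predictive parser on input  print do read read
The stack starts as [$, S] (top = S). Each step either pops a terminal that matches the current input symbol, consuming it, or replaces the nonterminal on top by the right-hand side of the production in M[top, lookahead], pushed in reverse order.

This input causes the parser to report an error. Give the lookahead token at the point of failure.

step 1: stack=$ S  input=print do read read $  — expand S ::= print R C
step 2: stack=$ C R print  input=print do read read $  — match print
step 3: stack=$ C R  input=do read read $  — expand R ::= do
step 4: stack=$ C do  input=do read read $  — match do
step 5: stack=$ C  input=read read $  — expand C ::= read
step 6: stack=$ read  input=read read $  — match read
step 7: stack=$  input=read $  — error: stack empty but input remains

read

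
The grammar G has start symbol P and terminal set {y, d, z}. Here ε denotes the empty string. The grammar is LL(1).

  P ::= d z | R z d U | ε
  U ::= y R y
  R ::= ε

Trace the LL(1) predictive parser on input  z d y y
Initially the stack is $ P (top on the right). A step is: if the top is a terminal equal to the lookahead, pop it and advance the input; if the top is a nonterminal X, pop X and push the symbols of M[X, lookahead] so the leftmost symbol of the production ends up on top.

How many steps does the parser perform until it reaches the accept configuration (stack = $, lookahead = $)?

step 1: stack=$ P  input=z d y y $  — expand P ::= R z d U
step 2: stack=$ U d z R  input=z d y y $  — expand R ::= ε
step 3: stack=$ U d z  input=z d y y $  — match z
step 4: stack=$ U d  input=d y y $  — match d
step 5: stack=$ U  input=y y $  — expand U ::= y R y
step 6: stack=$ y R y  input=y y $  — match y
step 7: stack=$ y R  input=y $  — expand R ::= ε
step 8: stack=$ y  input=y $  — match y
Accept reached after 8 steps.

8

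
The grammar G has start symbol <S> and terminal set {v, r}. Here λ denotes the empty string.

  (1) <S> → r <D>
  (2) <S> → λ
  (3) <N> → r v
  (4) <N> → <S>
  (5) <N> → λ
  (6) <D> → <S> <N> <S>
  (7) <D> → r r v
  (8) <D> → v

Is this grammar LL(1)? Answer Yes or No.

No

FIRST(<S>) = {λ, r}
FIRST(<N>) = {λ, r}
FIRST(<D>) = {λ, r, v}
FOLLOW(<S>) = {$, r}
FOLLOW(<N>) = {$, r}
FOLLOW(<D>) = {$, r}
Cell M[<D>, r] receives both <D> → <S> <N> <S> and <D> → r r v — the grammar is not LL(1).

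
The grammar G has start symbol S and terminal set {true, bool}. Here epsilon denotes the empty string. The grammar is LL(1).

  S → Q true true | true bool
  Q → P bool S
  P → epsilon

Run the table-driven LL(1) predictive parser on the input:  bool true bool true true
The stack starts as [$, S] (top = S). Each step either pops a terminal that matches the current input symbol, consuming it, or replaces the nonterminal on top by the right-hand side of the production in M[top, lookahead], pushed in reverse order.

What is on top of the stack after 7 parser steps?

     Stack                  Input                       Action
  1  $ S                    bool true bool true true $  expand S → Q true true
  2  $ true true Q          bool true bool true true $  expand Q → P bool S
  3  $ true true S bool P   bool true bool true true $  expand P → epsilon
  4  $ true true S bool     bool true bool true true $  match bool
  5  $ true true S          true bool true true $       expand S → true bool
  6  $ true true bool true  true bool true true $       match true
  7  $ true true bool       bool true true $            match bool
Stack after step 7: $ true true (top = true).

true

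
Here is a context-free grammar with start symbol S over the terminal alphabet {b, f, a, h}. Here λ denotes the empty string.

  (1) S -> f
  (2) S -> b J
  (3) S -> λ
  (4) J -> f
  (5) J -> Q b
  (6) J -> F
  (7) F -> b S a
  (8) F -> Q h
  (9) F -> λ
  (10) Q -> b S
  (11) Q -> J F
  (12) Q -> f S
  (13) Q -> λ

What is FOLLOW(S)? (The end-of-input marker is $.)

{$, a, b, h}

FIRST(S): from S->f we get {f}; from S->b J we get {b}; from S->λ we get {λ}. So FIRST(S) = {λ, b, f}.
FIRST(J): from J->f we get {f}; from J->Q b we get {b, f, h}; from J->F we get {λ, b, f, h}. So FIRST(J) = {λ, b, f, h}.
FIRST(F): from F->b S a we get {b}; from F->Q h we get {b, f, h}; from F->λ we get {λ}. So FIRST(F) = {λ, b, f, h}.
FIRST(Q): from Q->b S we get {b}; from Q->J F we get {λ, b, f, h}; from Q->f S we get {f}; from Q->λ we get {λ}. So FIRST(Q) = {λ, b, f, h}.
FOLLOW(S) includes $ since S is the start symbol.
FOLLOW(Q): in J->Q b, Q is followed by b with FIRST {b}; in F->Q h, Q is followed by h with FIRST {h}. Thus FOLLOW(Q) = {b, h}.
FOLLOW(S): in F->b S a, S is followed by a with FIRST {a}; in Q->b S, the suffix after S is empty, so FOLLOW(S) ⊇ FOLLOW(Q) = {b, h}; in Q->f S, the suffix after S is empty, so FOLLOW(S) ⊇ FOLLOW(Q) = {b, h}. Thus FOLLOW(S) = {$, a, b, h}.
FOLLOW(J): in S->b J, the suffix after J is empty, so FOLLOW(J) ⊇ FOLLOW(S) = {$, a, b, h}; in Q->J F, J is followed by F with FIRST {λ, b, f, h}; in Q->J F, the suffix after J is nullable, so FOLLOW(J) ⊇ FOLLOW(Q) = {b, h}. Thus FOLLOW(J) = {$, a, b, f, h}.
FOLLOW(F): in J->F, the suffix after F is empty, so FOLLOW(F) ⊇ FOLLOW(J) = {$, a, b, f, h}; in Q->J F, the suffix after F is empty, so FOLLOW(F) ⊇ FOLLOW(Q) = {b, h}. Thus FOLLOW(F) = {$, a, b, f, h}.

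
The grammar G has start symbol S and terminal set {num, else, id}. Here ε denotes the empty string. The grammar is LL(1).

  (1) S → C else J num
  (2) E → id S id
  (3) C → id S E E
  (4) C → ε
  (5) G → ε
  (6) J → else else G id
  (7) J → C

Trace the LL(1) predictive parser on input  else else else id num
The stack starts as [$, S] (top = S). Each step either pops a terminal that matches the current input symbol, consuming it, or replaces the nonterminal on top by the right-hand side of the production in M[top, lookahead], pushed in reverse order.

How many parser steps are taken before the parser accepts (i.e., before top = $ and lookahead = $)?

     Stack                 Input                    Action
  1  $ S                   else else else id num $  expand S → C else J num
  2  $ num J else C        else else else id num $  expand C → ε
  3  $ num J else          else else else id num $  match else
  4  $ num J               else else id num $       expand J → else else G id
  5  $ num id G else else  else else id num $       match else
  6  $ num id G else       else id num $            match else
  7  $ num id G            id num $                 expand G → ε
  8  $ num id              id num $                 match id
  9  $ num                 num $                    match num
Accept reached after 9 steps.

9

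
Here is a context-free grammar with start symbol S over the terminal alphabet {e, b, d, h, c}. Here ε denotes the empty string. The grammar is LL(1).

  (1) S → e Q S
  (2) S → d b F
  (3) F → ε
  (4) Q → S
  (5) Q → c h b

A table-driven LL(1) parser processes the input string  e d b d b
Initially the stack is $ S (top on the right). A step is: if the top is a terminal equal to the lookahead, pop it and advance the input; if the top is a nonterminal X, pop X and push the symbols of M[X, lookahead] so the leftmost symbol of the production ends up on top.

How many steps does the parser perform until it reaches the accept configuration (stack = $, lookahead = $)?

      Stack      Input        Action
   1  $ S        e d b d b $  expand S → e Q S
   2  $ S Q e    e d b d b $  match e
   3  $ S Q      d b d b $    expand Q → S
   4  $ S S      d b d b $    expand S → d b F
   5  $ S F b d  d b d b $    match d
   6  $ S F b    b d b $      match b
   7  $ S F      d b $        expand F → ε
   8  $ S        d b $        expand S → d b F
   9  $ F b d    d b $        match d
  10  $ F b      b $          match b
  11  $ F        $            expand F → ε
Accept reached after 11 steps.

11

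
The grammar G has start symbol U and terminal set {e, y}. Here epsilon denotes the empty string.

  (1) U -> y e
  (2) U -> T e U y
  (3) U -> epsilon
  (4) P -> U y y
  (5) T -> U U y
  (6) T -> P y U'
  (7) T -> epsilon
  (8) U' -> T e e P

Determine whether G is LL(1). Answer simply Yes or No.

No

FIRST(U) = {epsilon, e, y}
FIRST(P) = {e, y}
FIRST(T) = {epsilon, e, y}
FIRST(U') = {e, y}
FOLLOW(U) = {$, e, y}
FOLLOW(P) = {e, y}
FOLLOW(T) = {e}
FOLLOW(U') = {e}
Cell M[T, e] receives both T -> U U y and T -> P y U' and T -> epsilon — the grammar is not LL(1).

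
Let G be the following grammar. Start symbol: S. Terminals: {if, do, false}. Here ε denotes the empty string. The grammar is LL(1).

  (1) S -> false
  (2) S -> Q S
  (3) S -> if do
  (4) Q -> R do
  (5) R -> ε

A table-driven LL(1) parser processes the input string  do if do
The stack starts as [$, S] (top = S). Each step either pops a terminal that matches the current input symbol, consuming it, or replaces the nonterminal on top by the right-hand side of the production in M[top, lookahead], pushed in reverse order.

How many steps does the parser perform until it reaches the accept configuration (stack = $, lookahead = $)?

step 1: stack=$ S  input=do if do $  — expand S -> Q S
step 2: stack=$ S Q  input=do if do $  — expand Q -> R do
step 3: stack=$ S do R  input=do if do $  — expand R -> ε
step 4: stack=$ S do  input=do if do $  — match do
step 5: stack=$ S  input=if do $  — expand S -> if do
step 6: stack=$ do if  input=if do $  — match if
step 7: stack=$ do  input=do $  — match do
Accept reached after 7 steps.

7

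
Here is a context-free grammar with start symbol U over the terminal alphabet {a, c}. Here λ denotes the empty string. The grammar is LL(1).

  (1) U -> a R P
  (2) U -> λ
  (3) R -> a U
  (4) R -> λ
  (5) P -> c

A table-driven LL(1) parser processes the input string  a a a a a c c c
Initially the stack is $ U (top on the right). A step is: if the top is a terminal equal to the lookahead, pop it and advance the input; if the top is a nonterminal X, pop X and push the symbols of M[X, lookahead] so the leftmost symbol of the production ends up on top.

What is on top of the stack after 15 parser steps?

P

step 1: stack=$ U  input=a a a a a c c c $  — expand U -> a R P
step 2: stack=$ P R a  input=a a a a a c c c $  — match a
step 3: stack=$ P R  input=a a a a c c c $  — expand R -> a U
step 4: stack=$ P U a  input=a a a a c c c $  — match a
step 5: stack=$ P U  input=a a a c c c $  — expand U -> a R P
step 6: stack=$ P P R a  input=a a a c c c $  — match a
step 7: stack=$ P P R  input=a a c c c $  — expand R -> a U
step 8: stack=$ P P U a  input=a a c c c $  — match a
step 9: stack=$ P P U  input=a c c c $  — expand U -> a R P
step 10: stack=$ P P P R a  input=a c c c $  — match a
step 11: stack=$ P P P R  input=c c c $  — expand R -> λ
step 12: stack=$ P P P  input=c c c $  — expand P -> c
step 13: stack=$ P P c  input=c c c $  — match c
step 14: stack=$ P P  input=c c $  — expand P -> c
step 15: stack=$ P c  input=c c $  — match c
Stack after step 15: $ P (top = P).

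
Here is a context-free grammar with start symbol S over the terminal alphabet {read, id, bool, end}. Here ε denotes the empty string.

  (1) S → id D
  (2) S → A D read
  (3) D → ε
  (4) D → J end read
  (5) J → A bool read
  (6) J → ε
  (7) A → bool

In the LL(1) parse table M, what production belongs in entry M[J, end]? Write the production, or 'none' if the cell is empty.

J → ε

FIRST(A) = {bool}
FIRST(S) = {bool, id}  (via A D read)
FIRST(J) = {ε, bool}  (via A bool read)
FIRST(D) = {ε, bool, end}  (via J end read)
FOLLOW(S) includes $ since S is the start symbol.
FOLLOW(J): in D→J end read, J is followed by end read with FIRST {end}. Thus FOLLOW(J) = {end}.
For J → A bool read: FIRST(A bool read) = {bool}, so it goes in M[J, t] for t ∈ {bool}.
For J → ε: FIRST(ε) = {ε}, so it goes in M[J, t] for t ∈ {}; since ε ∈ FIRST, also for every t ∈ FOLLOW(J) = {end}.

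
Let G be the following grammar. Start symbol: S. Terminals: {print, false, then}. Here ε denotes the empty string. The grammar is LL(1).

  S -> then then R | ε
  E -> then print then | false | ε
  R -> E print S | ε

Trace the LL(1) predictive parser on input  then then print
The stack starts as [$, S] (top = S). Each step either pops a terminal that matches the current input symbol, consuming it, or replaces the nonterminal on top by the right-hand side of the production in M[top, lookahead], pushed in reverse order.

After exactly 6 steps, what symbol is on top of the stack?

S

     Stack          Input              Action
  1  $ S            then then print $  expand S -> then then R
  2  $ R then then  then then print $  match then
  3  $ R then       then print $       match then
  4  $ R            print $            expand R -> E print S
  5  $ S print E    print $            expand E -> ε
  6  $ S print      print $            match print
Stack after step 6: $ S (top = S).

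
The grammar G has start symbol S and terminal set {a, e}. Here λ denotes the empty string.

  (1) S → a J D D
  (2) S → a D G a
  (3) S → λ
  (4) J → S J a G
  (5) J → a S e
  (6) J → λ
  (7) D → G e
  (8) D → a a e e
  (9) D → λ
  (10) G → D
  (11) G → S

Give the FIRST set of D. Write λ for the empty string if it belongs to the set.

FIRST(S) = {λ, a}
FIRST(J) = {λ, a}  (via S J a G)
FIRST(D) = {λ, a, e}  (via G e)
FIRST(G) = {λ, a, e}  (via D, S)

{λ, a, e}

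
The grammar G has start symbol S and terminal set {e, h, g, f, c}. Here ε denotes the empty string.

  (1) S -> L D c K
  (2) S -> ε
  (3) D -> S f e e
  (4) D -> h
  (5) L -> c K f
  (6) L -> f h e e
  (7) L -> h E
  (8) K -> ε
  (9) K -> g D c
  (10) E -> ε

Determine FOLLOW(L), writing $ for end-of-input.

FIRST(L) = {c, f, h}
FIRST(K) = {ε, g}
FIRST(E) = {ε}
FIRST(S) = {ε, c, f, h}  (via L D c K)
FIRST(D) = {c, f, h}  (via S f e e)
FOLLOW(S) includes $ since S is the start symbol.
FOLLOW(S): in D->S f e e, S is followed by f e e with FIRST {f}. Thus FOLLOW(S) = {$, f}.
FOLLOW(D): in S->L D c K, D is followed by c K with FIRST {c}; in K->g D c, D is followed by c with FIRST {c}. Thus FOLLOW(D) = {c}.
FOLLOW(L): in S->L D c K, L is followed by D c K with FIRST {c, f, h}. Thus FOLLOW(L) = {c, f, h}.
FOLLOW(K): in S->L D c K, the suffix after K is empty, so FOLLOW(K) ⊇ FOLLOW(S) = {$, f}; in L->c K f, K is followed by f with FIRST {f}. Thus FOLLOW(K) = {$, f}.
FOLLOW(E): in L->h E, the suffix after E is empty, so FOLLOW(E) ⊇ FOLLOW(L) = {c, f, h}. Thus FOLLOW(E) = {c, f, h}.

{c, f, h}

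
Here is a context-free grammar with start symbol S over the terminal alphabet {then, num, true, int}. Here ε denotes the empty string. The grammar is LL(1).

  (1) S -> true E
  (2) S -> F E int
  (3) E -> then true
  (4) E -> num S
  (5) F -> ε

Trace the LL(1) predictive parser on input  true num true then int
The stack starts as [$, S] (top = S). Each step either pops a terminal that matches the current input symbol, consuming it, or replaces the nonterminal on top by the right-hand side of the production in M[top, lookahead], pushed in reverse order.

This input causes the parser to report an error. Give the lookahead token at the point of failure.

     Stack        Input                     Action
  1  $ S          true num true then int $  expand S -> true E
  2  $ E true     true num true then int $  match true
  3  $ E          num true then int $       expand E -> num S
  4  $ S num      num true then int $       match num
  5  $ S          true then int $           expand S -> true E
  6  $ E true     true then int $           match true
  7  $ E          then int $                expand E -> then true
  8  $ true then  then int $                match then
  9  $ true       int $                     error: top is terminal true but lookahead is int

int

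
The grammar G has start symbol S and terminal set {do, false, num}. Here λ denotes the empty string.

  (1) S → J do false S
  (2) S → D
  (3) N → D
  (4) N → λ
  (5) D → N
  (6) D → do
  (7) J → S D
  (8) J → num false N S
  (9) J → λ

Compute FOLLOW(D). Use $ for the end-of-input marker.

{$, do, num}

FIRST(S) = {λ, do, num}  (via J do false S, D)
FIRST(N) = {λ, do}  (via D)
FIRST(D) = {λ, do}  (via N)
FIRST(J) = {λ, do, num}  (via S D)
FOLLOW(S) includes $ since S is the start symbol.
FOLLOW(J): in S→J do false S, J is followed by do false S with FIRST {do}. Thus FOLLOW(J) = {do}.
FOLLOW(S): in S→J do false S, the suffix after S is empty (adds nothing new); in J→S D, S is followed by D with FIRST {λ, do}; in J→S D, the suffix after S is nullable, so FOLLOW(S) ⊇ FOLLOW(J) = {do}; in J→num false N S, the suffix after S is empty, so FOLLOW(S) ⊇ FOLLOW(J) = {do}. Thus FOLLOW(S) = {$, do}.
FOLLOW(N): in D→N, the suffix after N is empty, so FOLLOW(N) ⊇ FOLLOW(D) = {$, do, num}; in J→num false N S, N is followed by S with FIRST {λ, do, num}; in J→num false N S, the suffix after N is nullable, so FOLLOW(N) ⊇ FOLLOW(J) = {do}. Thus FOLLOW(N) = {$, do, num}.
FOLLOW(D): in S→D, the suffix after D is empty, so FOLLOW(D) ⊇ FOLLOW(S) = {$, do}; in N→D, the suffix after D is empty, so FOLLOW(D) ⊇ FOLLOW(N) = {$, do, num}; in J→S D, the suffix after D is empty, so FOLLOW(D) ⊇ FOLLOW(J) = {do}. Thus FOLLOW(D) = {$, do, num}.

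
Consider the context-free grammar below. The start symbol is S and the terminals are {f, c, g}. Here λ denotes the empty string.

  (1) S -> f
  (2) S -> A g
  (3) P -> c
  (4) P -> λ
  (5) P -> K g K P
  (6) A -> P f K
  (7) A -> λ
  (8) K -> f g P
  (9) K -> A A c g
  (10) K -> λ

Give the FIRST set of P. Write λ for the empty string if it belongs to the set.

FIRST(S) = {c, f, g}  (via A g)
FIRST(P) = {λ, c, f, g}  (via K g K P)
FIRST(A) = {λ, c, f, g}  (via P f K)
FIRST(K) = {λ, c, f, g}  (via A A c g)

{λ, c, f, g}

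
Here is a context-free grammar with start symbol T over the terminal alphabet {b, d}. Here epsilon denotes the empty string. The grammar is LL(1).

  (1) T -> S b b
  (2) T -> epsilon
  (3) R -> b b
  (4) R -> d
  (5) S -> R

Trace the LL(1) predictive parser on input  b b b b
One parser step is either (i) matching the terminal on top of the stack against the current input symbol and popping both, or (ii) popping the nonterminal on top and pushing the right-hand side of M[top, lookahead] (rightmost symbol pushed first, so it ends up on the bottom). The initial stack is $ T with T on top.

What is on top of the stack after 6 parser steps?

     Stack      Input      Action
  1  $ T        b b b b $  expand T -> S b b
  2  $ b b S    b b b b $  expand S -> R
  3  $ b b R    b b b b $  expand R -> b b
  4  $ b b b b  b b b b $  match b
  5  $ b b b    b b b $    match b
  6  $ b b      b b $      match b
Stack after step 6: $ b (top = b).

b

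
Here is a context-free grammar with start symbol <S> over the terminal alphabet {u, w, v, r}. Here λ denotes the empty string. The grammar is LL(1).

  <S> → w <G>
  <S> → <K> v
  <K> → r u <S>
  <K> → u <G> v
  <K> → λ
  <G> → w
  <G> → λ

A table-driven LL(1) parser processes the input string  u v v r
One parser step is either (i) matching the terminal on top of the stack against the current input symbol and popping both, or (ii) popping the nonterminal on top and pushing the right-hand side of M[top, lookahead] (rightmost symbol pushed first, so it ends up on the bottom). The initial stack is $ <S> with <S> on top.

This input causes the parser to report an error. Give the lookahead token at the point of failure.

r

     Stack        Input      Action
  1  $ <S>        u v v r $  expand <S> → <K> v
  2  $ v <K>      u v v r $  expand <K> → u <G> v
  3  $ v v <G> u  u v v r $  match u
  4  $ v v <G>    v v r $    expand <G> → λ
  5  $ v v        v v r $    match v
  6  $ v          v r $      match v
  7  $            r $        error: stack empty but input remains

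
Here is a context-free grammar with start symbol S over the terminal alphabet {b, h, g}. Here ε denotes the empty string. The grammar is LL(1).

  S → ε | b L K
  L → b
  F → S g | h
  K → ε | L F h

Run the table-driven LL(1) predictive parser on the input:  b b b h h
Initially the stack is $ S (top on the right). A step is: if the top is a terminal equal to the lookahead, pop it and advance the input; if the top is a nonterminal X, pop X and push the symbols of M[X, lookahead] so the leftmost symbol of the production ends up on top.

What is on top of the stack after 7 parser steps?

F

     Stack    Input        Action
  1  $ S      b b b h h $  expand S → b L K
  2  $ K L b  b b b h h $  match b
  3  $ K L    b b h h $    expand L → b
  4  $ K b    b b h h $    match b
  5  $ K      b h h $      expand K → L F h
  6  $ h F L  b h h $      expand L → b
  7  $ h F b  b h h $      match b
Stack after step 7: $ h F (top = F).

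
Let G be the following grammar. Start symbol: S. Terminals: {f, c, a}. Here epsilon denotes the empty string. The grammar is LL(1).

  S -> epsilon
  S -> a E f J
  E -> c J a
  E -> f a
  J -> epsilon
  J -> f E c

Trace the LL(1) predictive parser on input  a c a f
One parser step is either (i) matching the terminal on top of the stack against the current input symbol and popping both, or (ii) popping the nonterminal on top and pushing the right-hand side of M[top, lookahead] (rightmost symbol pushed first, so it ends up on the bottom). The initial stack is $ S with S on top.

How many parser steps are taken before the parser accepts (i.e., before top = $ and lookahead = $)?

8

     Stack        Input      Action
  1  $ S          a c a f $  expand S -> a E f J
  2  $ J f E a    a c a f $  match a
  3  $ J f E      c a f $    expand E -> c J a
  4  $ J f a J c  c a f $    match c
  5  $ J f a J    a f $      expand J -> epsilon
  6  $ J f a      a f $      match a
  7  $ J f        f $        match f
  8  $ J          $          expand J -> epsilon
Accept reached after 8 steps.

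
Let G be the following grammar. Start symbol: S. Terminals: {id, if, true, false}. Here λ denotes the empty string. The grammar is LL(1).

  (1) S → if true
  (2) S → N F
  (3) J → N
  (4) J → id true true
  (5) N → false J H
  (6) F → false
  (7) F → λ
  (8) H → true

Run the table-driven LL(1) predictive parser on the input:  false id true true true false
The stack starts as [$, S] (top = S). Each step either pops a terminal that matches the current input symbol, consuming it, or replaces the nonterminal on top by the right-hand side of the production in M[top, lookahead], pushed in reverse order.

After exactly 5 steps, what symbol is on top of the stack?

true

step 1: stack=$ S  input=false id true true true false $  — expand S → N F
step 2: stack=$ F N  input=false id true true true false $  — expand N → false J H
step 3: stack=$ F H J false  input=false id true true true false $  — match false
step 4: stack=$ F H J  input=id true true true false $  — expand J → id true true
step 5: stack=$ F H true true id  input=id true true true false $  — match id
Stack after step 5: $ F H true true (top = true).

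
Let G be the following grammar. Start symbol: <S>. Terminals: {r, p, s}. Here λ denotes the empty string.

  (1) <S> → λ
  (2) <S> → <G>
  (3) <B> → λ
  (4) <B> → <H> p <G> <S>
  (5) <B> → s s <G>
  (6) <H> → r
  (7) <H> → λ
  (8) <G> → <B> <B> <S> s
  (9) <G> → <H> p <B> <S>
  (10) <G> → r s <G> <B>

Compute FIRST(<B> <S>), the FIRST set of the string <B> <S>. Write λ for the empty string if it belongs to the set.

{λ, p, r, s}

FIRST(<H>) = {λ, r}
FIRST(<B>) = {λ, p, r, s}  (via <H> p <G> <S>)
FIRST(<S>) = {λ, p, r, s}  (via <G>)
FIRST(<G>) = {p, r, s}  (via <B> <B> <S> s, <H> p <B> <S>)
FIRST(<B> <S>): take FIRST of each symbol in turn, carrying on past any symbol whose FIRST contains λ; result {λ, p, r, s}.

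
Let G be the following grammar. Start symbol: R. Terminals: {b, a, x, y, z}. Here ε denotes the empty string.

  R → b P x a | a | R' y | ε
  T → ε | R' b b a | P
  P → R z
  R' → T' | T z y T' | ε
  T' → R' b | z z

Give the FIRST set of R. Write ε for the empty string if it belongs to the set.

{ε, a, b, y, z}

FIRST(R): from R→b P x a we get {b}; from R→a we get {a}; from R→R' y we get {a, b, y, z}; from R→ε we get {ε}. So FIRST(R) = {ε, a, b, y, z}.
FIRST(P): from P→R z we get {a, b, y, z}. So FIRST(P) = {a, b, y, z}.
FIRST(T): from T→ε we get {ε}; from T→R' b b a we get {a, b, y, z}; from T→P we get {a, b, y, z}. So FIRST(T) = {ε, a, b, y, z}.
FIRST(R'): from R'→T' we get {a, b, y, z}; from R'→T z y T' we get {a, b, y, z}; from R'→ε we get {ε}. So FIRST(R') = {ε, a, b, y, z}.
FIRST(T'): from T'→R' b we get {a, b, y, z}; from T'→z z we get {z}. So FIRST(T') = {a, b, y, z}.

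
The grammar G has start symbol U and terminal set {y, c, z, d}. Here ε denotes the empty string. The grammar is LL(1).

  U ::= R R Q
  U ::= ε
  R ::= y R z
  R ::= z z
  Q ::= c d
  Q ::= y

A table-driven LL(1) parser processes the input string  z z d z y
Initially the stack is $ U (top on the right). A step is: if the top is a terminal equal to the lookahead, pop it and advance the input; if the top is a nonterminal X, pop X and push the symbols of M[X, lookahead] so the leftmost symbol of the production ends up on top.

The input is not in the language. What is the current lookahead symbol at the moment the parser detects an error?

     Stack      Input        Action
  1  $ U        z z d z y $  expand U ::= R R Q
  2  $ Q R R    z z d z y $  expand R ::= z z
  3  $ Q R z z  z z d z y $  match z
  4  $ Q R z    z d z y $    match z
  5  $ Q R      d z y $      error: M[R, d] is empty

d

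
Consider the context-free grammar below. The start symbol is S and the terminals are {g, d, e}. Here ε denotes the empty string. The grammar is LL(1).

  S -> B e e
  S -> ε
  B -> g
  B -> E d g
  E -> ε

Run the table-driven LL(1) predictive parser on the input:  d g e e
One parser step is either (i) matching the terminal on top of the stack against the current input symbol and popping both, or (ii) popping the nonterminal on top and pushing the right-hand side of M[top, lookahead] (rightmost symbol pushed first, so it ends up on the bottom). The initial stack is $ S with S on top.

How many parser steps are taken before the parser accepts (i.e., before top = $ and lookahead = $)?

7

     Stack        Input      Action
  1  $ S          d g e e $  expand S -> B e e
  2  $ e e B      d g e e $  expand B -> E d g
  3  $ e e g d E  d g e e $  expand E -> ε
  4  $ e e g d    d g e e $  match d
  5  $ e e g      g e e $    match g
  6  $ e e        e e $      match e
  7  $ e          e $        match e
Accept reached after 7 steps.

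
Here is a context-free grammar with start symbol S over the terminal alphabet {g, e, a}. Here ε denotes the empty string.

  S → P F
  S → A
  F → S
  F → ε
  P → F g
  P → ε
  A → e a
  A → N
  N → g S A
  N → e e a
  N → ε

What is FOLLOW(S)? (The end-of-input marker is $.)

FIRST(N) = {ε, e, g}
FIRST(A) = {ε, e, g}  (via N)
FIRST(S) = {ε, e, g}  (via P F, A)
FIRST(F) = {ε, e, g}  (via S)
FIRST(P) = {ε, e, g}  (via F g)
FOLLOW(S) includes $ since S is the start symbol.
FOLLOW(S): in F→S, the suffix after S is empty, so FOLLOW(S) ⊇ FOLLOW(F) = {$, e, g}; in N→g S A, S is followed by A with FIRST {ε, e, g}; in N→g S A, the suffix after S is nullable, so FOLLOW(S) ⊇ FOLLOW(N) = {$, e, g}. Thus FOLLOW(S) = {$, e, g}.
FOLLOW(F): in S→P F, the suffix after F is empty, so FOLLOW(F) ⊇ FOLLOW(S) = {$, e, g}; in P→F g, F is followed by g with FIRST {g}. Thus FOLLOW(F) = {$, e, g}.
FOLLOW(P): in S→P F, P is followed by F with FIRST {ε, e, g}; in S→P F, the suffix after P is nullable, so FOLLOW(P) ⊇ FOLLOW(S) = {$, e, g}. Thus FOLLOW(P) = {$, e, g}.
FOLLOW(A): in S→A, the suffix after A is empty, so FOLLOW(A) ⊇ FOLLOW(S) = {$, e, g}; in N→g S A, the suffix after A is empty, so FOLLOW(A) ⊇ FOLLOW(N) = {$, e, g}. Thus FOLLOW(A) = {$, e, g}.
FOLLOW(N): in A→N, the suffix after N is empty, so FOLLOW(N) ⊇ FOLLOW(A) = {$, e, g}. Thus FOLLOW(N) = {$, e, g}.

{$, e, g}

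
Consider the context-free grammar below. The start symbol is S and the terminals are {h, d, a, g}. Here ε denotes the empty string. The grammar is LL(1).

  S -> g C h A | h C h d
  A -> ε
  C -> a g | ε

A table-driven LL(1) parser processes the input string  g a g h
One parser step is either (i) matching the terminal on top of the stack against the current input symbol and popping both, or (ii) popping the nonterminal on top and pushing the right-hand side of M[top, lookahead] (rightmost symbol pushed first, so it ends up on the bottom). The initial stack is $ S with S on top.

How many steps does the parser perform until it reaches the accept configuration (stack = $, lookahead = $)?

step 1: stack=$ S  input=g a g h $  — expand S -> g C h A
step 2: stack=$ A h C g  input=g a g h $  — match g
step 3: stack=$ A h C  input=a g h $  — expand C -> a g
step 4: stack=$ A h g a  input=a g h $  — match a
step 5: stack=$ A h g  input=g h $  — match g
step 6: stack=$ A h  input=h $  — match h
step 7: stack=$ A  input=$  — expand A -> ε
Accept reached after 7 steps.

7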